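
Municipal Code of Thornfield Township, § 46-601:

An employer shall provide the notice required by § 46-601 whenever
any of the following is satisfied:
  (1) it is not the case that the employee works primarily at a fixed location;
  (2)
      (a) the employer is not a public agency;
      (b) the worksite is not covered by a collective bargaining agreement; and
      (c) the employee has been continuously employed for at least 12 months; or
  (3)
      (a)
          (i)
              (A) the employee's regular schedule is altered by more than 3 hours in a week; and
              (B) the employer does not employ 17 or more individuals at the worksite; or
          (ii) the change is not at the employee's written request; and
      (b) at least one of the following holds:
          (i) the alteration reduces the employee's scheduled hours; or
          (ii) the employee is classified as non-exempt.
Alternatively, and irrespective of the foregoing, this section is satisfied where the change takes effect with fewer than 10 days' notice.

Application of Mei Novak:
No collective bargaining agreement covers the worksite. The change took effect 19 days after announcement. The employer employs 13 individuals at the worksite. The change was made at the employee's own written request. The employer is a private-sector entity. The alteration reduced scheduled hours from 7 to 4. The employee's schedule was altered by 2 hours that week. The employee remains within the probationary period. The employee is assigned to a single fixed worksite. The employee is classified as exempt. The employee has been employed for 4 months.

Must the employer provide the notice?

(1) not (fixed location) — fails.
(a) not (public agency) — satisfied.
(b) no CBA — satisfied.
(c) tenure ≥ 12 mo. — not satisfied.
(2) = T AND T AND F = false.
(A) schedule shift > 3h — fails.
(B) not (≥ 17 at site) — holds.
(i) = F AND T = false.
(ii) not employee-requested — not satisfied.
(a) = F OR F = false.
(i) hours reduced — satisfied.
(ii) non-exempt — not satisfied.
(b) = T OR F = true.
So (3) is not satisfied (F AND T).
Overall: F OR F OR F → false.
Exception (< 10 days' notice) — not satisfied.
Result: main false OR exception false → false.

No — not required.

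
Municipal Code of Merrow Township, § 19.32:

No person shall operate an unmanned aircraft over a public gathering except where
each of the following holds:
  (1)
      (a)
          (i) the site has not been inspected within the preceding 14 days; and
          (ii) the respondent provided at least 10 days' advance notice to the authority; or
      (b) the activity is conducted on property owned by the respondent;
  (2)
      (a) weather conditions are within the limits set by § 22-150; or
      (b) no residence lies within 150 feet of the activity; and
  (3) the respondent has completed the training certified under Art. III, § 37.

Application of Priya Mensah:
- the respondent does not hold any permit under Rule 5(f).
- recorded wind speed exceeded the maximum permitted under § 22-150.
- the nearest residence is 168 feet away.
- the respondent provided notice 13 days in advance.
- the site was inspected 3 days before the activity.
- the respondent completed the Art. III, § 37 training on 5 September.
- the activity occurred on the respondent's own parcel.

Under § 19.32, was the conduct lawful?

Yes — lawful.

(i) not (site inspected) — fails.
(ii) ≥10 days' notice — holds.
(a): F AND T → false.
(b) own property — met.
(1): F OR T → true.
(a) weather ok — fails.
(b) no residence in 150 ft — met.
So (2) is satisfied (F OR T).
(3) training certified — met.
So Overall is satisfied (T AND T AND T).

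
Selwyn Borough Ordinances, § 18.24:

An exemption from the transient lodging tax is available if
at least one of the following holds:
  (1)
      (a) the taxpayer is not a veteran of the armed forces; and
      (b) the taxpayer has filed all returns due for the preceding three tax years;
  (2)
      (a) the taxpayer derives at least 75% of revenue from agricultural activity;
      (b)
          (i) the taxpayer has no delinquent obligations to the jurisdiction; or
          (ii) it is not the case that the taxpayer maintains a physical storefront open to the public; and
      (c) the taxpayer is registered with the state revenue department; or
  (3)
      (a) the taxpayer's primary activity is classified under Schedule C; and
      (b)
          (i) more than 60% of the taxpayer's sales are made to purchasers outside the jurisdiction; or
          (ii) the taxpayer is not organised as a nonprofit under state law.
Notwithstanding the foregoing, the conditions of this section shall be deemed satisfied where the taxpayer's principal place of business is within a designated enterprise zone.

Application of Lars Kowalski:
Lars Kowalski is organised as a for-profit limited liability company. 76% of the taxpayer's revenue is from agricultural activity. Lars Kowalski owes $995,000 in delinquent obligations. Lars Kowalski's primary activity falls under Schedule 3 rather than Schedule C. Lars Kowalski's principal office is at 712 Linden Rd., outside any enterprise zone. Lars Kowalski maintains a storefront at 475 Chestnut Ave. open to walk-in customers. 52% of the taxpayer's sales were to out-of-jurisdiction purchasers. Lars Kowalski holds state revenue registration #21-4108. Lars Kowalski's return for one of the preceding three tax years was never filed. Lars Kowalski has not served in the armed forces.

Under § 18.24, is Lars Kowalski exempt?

(a) not (veteran) — satisfied.
(b) returns current — fails.
(1) = T AND F = false.
(a) ≥75% agricultural — met.
(i) no delinquency — not satisfied.
(ii) not (has storefront) — not satisfied.
(b): F OR F → false.
(c) state-registered — holds.
(2) = T AND F AND T = false.
(a) Schedule C activity — fails.
(i) >60% out-of-jur. sales — not met.
(ii) not (nonprofit) — satisfied.
(b): F OR T → true.
(3) = F AND T = false.
So Overall is not satisfied (F OR F OR F).
Exception (in enterprise zone) — not satisfied.
Result: main false OR exception false → false.

No — not exempt.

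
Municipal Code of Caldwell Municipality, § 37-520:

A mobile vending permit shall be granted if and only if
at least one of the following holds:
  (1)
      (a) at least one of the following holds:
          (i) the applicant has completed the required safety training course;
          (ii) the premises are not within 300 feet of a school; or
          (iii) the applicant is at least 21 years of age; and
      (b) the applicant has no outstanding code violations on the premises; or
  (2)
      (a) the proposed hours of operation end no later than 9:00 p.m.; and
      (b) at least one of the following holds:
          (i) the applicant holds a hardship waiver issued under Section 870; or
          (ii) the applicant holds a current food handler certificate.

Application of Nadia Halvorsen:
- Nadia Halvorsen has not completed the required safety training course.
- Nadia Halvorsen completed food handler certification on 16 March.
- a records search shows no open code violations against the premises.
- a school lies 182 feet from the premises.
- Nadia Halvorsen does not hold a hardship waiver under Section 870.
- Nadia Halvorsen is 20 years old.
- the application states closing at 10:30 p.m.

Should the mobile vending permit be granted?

No — denied.

(i) safety training — not satisfied.
(ii) ≥300 ft from school — fails.
(iii) age ≥ 21 — not satisfied.
(a) = F OR F OR F = false.
(b) no code violations — met.
(1) = F AND T = false.
(a) closes by 9 p.m. — fails.
(i) hardship waiver — not satisfied.
(ii) food handler cert. — holds.
(b) = F OR T = true.
So (2) is not satisfied (F AND T).
Overall: F OR F → false.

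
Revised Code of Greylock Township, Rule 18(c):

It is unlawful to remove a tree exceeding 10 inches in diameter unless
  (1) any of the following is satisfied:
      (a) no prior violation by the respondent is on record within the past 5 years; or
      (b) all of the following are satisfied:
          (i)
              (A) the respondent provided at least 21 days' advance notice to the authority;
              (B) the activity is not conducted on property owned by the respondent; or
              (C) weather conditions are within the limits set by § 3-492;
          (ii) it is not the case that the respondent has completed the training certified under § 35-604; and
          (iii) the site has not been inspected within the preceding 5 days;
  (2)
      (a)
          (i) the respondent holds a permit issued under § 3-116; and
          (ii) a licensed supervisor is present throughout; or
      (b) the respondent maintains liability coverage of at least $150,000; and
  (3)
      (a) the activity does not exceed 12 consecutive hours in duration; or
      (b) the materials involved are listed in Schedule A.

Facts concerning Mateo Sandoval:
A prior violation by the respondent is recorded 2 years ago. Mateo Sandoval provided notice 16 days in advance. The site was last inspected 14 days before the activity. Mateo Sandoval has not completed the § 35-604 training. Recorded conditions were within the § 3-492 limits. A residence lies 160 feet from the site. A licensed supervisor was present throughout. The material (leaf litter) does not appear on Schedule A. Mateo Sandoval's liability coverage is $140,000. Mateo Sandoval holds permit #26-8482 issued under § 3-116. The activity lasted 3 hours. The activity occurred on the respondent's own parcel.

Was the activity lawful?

(a) no prior violation — fails.
(A) ≥21 days' notice — not satisfied.
(B) not (own property) — fails.
(C) weather ok — satisfied.
(i) = F OR F OR T = true.
(ii) not (training certified) — met.
(iii) not (site inspected) — met.
So (b) is satisfied (T AND T AND T).
(1): F OR T → true.
(i) holds permit — met.
(ii) supervisor present — met.
(a): T AND T → true.
(b) coverage ≥ $150,000 — fails.
(2) = T OR F = true.
(a) ≤ 12 hrs duration — satisfied.
(b) Schedule A material — not met.
(3): T OR F → true.
Overall = T AND T AND T = true.

Yes — lawful.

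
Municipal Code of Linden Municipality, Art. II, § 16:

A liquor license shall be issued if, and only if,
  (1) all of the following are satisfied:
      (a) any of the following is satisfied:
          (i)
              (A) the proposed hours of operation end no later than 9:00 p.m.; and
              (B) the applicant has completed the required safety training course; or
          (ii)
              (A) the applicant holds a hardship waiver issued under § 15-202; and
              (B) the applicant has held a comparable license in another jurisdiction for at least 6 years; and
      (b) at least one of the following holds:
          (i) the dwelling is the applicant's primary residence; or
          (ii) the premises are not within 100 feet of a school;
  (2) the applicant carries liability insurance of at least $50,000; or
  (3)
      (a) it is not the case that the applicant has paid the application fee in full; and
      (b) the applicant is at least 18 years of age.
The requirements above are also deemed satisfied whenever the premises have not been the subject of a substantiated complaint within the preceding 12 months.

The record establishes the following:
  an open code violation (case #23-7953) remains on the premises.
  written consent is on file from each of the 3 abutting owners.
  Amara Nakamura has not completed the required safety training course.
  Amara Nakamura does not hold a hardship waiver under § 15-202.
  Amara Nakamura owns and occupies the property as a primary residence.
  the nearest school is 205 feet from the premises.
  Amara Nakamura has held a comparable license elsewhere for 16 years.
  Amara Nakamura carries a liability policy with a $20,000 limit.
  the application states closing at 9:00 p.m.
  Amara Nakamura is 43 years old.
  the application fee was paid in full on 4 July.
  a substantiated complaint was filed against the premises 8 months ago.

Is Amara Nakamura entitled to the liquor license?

No — denied.

(A) closes by 9 p.m. — holds.
(B) safety training — not met.
(i) = T AND F = false.
(A) hardship waiver — not met.
(B) prior license ≥ 6 yr — satisfied.
So (ii) is not satisfied (F AND T).
So (a) is not satisfied (F OR F).
(i) primary residence — holds.
(ii) ≥100 ft from school — met.
(b) = T OR T = true.
(1) = F AND T = false.
(2) insurance ≥ $50,000 — fails.
(a) not (fee paid) — not satisfied.
(b) age ≥ 18 — met.
So (3) is not satisfied (F AND T).
So Overall is not satisfied (F OR F OR F).
Exception (no complaint in 12 mo.) — not satisfied.
Result: main false OR exception false → false.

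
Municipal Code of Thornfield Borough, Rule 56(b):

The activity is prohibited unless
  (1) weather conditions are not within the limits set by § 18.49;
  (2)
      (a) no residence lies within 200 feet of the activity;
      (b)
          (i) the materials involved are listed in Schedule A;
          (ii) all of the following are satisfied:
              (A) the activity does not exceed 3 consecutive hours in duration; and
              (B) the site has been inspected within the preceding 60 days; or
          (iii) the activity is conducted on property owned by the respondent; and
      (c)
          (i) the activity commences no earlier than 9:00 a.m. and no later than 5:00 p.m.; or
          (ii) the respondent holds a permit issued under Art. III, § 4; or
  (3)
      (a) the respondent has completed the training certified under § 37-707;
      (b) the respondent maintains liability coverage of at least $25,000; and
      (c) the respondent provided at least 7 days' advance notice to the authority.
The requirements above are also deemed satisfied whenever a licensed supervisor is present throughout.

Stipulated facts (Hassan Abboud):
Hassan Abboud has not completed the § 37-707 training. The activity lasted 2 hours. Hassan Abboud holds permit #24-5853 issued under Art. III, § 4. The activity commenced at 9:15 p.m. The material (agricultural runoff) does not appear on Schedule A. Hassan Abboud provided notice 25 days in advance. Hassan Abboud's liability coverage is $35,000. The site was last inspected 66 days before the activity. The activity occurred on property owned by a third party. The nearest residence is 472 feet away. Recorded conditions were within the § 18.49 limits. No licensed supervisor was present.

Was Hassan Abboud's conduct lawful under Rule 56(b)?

(1) not (weather ok) — not met.
(a) no residence in 200 ft — met.
(i) Schedule A material — not satisfied.
(A) ≤ 3 hrs duration — satisfied.
(B) site inspected — not met.
(ii): T AND F → false.
(iii) own property — not satisfied.
(b): F OR F OR F → false.
(i) start within hours — fails.
(ii) holds permit — met.
(c) = F OR T = true.
(2) = T AND F AND T = false.
(a) training certified — fails.
(b) coverage ≥ $25,000 — met.
(c) ≥7 days' notice — holds.
So (3) is not satisfied (F AND T AND T).
So Overall is not satisfied (F OR F OR F).
Exception (supervisor present) — not satisfied.
Result: main false OR exception false → false.

No — unlawful.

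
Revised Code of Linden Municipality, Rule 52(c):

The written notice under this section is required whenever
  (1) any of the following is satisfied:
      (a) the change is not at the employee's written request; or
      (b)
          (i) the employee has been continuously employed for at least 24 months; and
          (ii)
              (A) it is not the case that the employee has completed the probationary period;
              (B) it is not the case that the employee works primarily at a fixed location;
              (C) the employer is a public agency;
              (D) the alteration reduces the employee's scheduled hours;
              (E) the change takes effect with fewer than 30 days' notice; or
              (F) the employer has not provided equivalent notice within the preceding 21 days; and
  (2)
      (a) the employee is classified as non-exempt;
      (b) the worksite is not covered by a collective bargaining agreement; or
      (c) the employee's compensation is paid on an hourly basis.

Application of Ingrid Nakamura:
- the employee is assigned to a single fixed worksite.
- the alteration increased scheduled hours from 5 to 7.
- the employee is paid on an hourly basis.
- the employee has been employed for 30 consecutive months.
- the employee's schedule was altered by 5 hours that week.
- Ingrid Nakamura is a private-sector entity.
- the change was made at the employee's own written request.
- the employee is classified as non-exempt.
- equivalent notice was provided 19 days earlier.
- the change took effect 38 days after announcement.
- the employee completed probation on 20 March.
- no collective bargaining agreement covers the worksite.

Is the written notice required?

No — not required.

(a) not employee-requested — not satisfied.
(i) tenure ≥ 24 mo. — satisfied.
(A) not (past probation) — not satisfied.
(B) not (fixed location) — fails.
(C) public agency — fails.
(D) hours reduced — not met.
(E) < 30 days' notice — fails.
(F) no recent notice — fails.
So (ii) is not satisfied (F OR F OR F OR F OR F OR F).
(b) = T AND F = false.
(1) = F OR F = false.
(a) non-exempt — satisfied.
(b) no CBA — satisfied.
(c) hourly-paid — holds.
So (2) is satisfied (T OR T OR T).
So Overall is not satisfied (F AND T).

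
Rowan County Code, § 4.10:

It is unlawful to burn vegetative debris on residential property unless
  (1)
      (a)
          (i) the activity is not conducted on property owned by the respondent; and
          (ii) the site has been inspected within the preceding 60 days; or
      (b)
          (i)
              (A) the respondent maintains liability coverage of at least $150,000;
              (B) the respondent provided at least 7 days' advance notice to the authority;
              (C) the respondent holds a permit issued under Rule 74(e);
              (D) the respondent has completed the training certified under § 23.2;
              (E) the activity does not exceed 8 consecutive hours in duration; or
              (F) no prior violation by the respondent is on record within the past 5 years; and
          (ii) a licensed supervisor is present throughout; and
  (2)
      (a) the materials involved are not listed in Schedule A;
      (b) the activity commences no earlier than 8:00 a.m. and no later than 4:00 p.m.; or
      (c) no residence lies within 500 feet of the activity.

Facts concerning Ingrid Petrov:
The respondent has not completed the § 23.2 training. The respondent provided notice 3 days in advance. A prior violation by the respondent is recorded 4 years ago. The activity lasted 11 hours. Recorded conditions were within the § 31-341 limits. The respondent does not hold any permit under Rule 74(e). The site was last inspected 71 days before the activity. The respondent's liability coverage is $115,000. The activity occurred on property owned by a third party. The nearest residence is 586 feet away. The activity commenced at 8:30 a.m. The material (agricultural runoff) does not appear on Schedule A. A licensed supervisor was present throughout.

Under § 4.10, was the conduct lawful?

No — unlawful.

(i) not (own property) — met.
(ii) site inspected — not met.
(a): T AND F → false.
(A) coverage ≥ $150,000 — not met.
(B) ≥7 days' notice — fails.
(C) holds permit — not satisfied.
(D) training certified — not met.
(E) ≤ 8 hrs duration — not met.
(F) no prior violation — not satisfied.
So (i) is not satisfied (F OR F OR F OR F OR F OR F).
(ii) supervisor present — holds.
So (b) is not satisfied (F AND T).
(1) = F OR F = false.
(a) not (Schedule A material) — met.
(b) start within hours — satisfied.
(c) no residence in 500 ft — met.
(2) = T OR T OR T = true.
Overall = F AND T = false.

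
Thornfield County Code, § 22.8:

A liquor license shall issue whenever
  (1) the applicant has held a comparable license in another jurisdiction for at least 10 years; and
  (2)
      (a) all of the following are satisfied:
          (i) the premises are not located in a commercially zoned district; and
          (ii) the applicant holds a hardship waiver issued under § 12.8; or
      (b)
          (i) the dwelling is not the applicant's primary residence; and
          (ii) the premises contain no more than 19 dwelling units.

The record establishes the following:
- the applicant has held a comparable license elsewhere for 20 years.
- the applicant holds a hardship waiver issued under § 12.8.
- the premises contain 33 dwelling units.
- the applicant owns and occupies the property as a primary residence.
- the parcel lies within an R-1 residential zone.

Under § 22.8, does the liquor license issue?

Yes — granted.

(1) prior license ≥ 10 yr — satisfied.
(i) not (commercially zoned) — holds.
(ii) hardship waiver — met.
(a): T AND T → true.
(i) not (primary residence) — not satisfied.
(ii) ≤ 19 units — fails.
(b): F AND F → false.
So (2) is satisfied (T OR F).
So Overall is satisfied (T AND T).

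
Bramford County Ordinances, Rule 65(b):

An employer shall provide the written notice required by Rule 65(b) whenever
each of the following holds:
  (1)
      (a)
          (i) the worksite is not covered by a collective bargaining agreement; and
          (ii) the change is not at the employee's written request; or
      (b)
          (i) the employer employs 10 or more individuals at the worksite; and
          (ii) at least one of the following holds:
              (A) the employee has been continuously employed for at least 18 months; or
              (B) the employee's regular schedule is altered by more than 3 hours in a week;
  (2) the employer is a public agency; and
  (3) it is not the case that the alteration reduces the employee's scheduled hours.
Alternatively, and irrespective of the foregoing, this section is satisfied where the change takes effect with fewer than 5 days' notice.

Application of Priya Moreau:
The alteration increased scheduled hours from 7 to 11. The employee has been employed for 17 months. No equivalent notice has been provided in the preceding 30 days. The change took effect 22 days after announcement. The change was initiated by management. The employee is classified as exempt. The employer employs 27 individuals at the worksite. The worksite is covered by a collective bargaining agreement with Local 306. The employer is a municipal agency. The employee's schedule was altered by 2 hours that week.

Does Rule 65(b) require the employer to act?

No — not required.

(i) no CBA — fails.
(ii) not employee-requested — satisfied.
(a): F AND T → false.
(i) ≥ 10 at site — met.
(A) tenure ≥ 18 mo. — not satisfied.
(B) schedule shift > 3h — not satisfied.
(ii) = F OR F = false.
So (b) is not satisfied (T AND F).
(1): F OR F → false.
(2) public agency — holds.
(3) not (hours reduced) — met.
Overall: F AND T AND T → false.
Exception (< 5 days' notice) — not satisfied.
Result: main false OR exception false → false.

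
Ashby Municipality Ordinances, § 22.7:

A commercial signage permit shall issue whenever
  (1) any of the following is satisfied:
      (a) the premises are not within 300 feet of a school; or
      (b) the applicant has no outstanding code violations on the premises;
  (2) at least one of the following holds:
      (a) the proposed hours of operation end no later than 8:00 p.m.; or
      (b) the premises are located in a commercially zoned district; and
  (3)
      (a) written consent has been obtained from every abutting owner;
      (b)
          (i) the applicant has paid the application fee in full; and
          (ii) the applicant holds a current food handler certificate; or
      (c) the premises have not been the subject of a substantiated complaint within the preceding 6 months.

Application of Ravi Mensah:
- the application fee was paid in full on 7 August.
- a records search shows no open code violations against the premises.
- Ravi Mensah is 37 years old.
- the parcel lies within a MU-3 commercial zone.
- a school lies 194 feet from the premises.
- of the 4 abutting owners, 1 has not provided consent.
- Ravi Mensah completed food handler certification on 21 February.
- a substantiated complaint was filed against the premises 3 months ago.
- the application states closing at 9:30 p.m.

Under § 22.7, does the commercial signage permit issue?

(a) ≥300 ft from school — not met.
(b) no code violations — satisfied.
(1): F OR T → true.
(a) closes by 8 p.m. — not met.
(b) commercially zoned — holds.
So (2) is satisfied (F OR T).
(a) all abutters consent — fails.
(i) fee paid — holds.
(ii) food handler cert. — holds.
(b) = T AND T = true.
(c) no complaint in 6 mo. — not met.
(3): F OR T OR F → true.
So Overall is satisfied (T AND T AND T).

Yes — granted.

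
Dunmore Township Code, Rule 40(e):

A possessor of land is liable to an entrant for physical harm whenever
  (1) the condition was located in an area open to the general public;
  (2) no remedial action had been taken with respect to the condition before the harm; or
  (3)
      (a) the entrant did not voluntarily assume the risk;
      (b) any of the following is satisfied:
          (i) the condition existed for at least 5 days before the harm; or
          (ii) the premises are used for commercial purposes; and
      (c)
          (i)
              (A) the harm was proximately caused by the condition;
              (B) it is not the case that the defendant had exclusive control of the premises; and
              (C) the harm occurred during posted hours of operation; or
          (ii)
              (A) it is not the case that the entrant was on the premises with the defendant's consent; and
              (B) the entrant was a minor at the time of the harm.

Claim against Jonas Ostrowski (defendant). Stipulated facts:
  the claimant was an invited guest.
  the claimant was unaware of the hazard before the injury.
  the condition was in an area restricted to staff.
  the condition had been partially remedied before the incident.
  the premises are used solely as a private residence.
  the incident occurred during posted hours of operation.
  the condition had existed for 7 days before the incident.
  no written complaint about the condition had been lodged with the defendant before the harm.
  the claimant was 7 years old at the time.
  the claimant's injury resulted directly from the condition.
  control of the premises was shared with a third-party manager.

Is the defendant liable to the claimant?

Yes — liable.

(1) public area — not satisfied.
(2) no remedial action — fails.
(a) no assumed risk — holds.
(i) condition ≥5 days old — satisfied.
(ii) commercial use — not satisfied.
(b) = T OR F = true.
(A) proximate cause — met.
(B) not (exclusive control) — satisfied.
(C) during posted hours — satisfied.
(i) = T AND T AND T = true.
(A) not (consent to enter) — fails.
(B) entrant a minor — satisfied.
So (ii) is not satisfied (F AND T).
(c) = T OR F = true.
(3): T AND T AND T → true.
So Overall is satisfied (F OR F OR T).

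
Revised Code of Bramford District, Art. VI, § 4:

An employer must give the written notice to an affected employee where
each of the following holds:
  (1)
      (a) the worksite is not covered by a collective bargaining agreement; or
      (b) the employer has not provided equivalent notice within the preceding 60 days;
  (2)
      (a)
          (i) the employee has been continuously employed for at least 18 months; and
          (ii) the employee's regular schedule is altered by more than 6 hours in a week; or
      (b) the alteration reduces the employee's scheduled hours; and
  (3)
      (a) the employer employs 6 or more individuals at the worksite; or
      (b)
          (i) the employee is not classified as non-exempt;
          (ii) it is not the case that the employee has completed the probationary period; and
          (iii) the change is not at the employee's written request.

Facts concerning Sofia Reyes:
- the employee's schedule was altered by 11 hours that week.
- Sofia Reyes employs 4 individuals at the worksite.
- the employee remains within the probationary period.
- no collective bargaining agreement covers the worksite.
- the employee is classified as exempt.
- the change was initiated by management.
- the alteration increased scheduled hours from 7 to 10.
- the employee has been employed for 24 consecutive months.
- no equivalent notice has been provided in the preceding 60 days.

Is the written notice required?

Yes — required.

(a) no CBA — satisfied.
(b) no recent notice — met.
So (1) is satisfied (T OR T).
(i) tenure ≥ 18 mo. — met.
(ii) schedule shift > 6h — met.
(a) = T AND T = true.
(b) hours reduced — not satisfied.
So (2) is satisfied (T OR F).
(a) ≥ 6 at site — not met.
(i) not (non-exempt) — holds.
(ii) not (past probation) — holds.
(iii) not employee-requested — met.
(b) = T AND T AND T = true.
(3) = F OR T = true.
So Overall is satisfied (T AND T AND T).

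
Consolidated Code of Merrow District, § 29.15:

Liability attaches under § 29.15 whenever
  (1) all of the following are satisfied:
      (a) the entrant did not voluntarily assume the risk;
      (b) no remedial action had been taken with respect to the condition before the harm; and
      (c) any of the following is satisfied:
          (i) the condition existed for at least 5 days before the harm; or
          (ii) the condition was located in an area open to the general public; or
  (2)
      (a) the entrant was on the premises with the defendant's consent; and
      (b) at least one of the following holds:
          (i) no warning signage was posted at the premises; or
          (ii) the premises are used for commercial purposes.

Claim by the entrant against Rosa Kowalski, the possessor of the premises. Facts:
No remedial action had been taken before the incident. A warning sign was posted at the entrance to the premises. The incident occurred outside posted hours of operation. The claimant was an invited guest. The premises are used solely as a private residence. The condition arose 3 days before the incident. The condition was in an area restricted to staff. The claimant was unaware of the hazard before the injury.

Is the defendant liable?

No — not liable.

(a) no assumed risk — satisfied.
(b) no remedial action — holds.
(i) condition ≥5 days old — not satisfied.
(ii) public area — not met.
So (c) is not satisfied (F OR F).
(1): T AND T AND F → false.
(a) consent to enter — satisfied.
(i) no signage posted — not satisfied.
(ii) commercial use — fails.
(b) = F OR F = false.
(2) = T AND F = false.
So Overall is not satisfied (F OR F).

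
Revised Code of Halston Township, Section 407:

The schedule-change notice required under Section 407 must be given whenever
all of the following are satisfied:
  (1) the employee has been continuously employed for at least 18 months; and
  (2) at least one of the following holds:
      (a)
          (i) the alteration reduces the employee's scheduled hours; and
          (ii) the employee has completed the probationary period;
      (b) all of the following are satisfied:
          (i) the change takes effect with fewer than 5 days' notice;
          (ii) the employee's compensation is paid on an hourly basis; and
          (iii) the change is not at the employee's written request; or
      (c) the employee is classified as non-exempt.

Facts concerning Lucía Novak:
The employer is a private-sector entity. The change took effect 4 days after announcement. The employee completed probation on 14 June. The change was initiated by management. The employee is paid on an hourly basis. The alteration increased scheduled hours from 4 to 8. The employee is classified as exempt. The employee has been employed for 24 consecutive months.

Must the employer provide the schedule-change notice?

Yes — required.

(1) tenure ≥ 18 mo. — satisfied.
(i) hours reduced — not satisfied.
(ii) past probation — holds.
(a) = F AND T = false.
(i) < 5 days' notice — satisfied.
(ii) hourly-paid — holds.
(iii) not employee-requested — met.
(b) = T AND T AND T = true.
(c) non-exempt — not satisfied.
(2): F OR T OR F → true.
Overall = T AND T = true.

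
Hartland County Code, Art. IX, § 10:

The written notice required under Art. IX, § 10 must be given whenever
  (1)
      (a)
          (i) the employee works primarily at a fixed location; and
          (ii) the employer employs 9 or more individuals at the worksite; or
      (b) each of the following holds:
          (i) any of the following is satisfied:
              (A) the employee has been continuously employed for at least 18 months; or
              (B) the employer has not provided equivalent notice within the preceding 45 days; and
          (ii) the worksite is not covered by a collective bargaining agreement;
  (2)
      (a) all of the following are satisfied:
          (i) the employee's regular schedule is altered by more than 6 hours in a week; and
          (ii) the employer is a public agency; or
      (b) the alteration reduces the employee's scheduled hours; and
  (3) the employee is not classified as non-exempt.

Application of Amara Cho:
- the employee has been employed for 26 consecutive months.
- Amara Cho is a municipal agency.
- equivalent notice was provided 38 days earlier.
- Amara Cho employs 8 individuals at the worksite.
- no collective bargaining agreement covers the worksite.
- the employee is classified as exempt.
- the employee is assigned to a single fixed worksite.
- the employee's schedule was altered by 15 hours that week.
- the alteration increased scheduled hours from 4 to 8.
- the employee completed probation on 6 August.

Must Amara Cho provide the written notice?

(i) fixed location — holds.
(ii) ≥ 9 at site — not met.
(a): T AND F → false.
(A) tenure ≥ 18 mo. — holds.
(B) no recent notice — not satisfied.
(i) = T OR F = true.
(ii) no CBA — holds.
(b): T AND T → true.
(1) = F OR T = true.
(i) schedule shift > 6h — satisfied.
(ii) public agency — holds.
So (a) is satisfied (T AND T).
(b) hours reduced — fails.
(2) = T OR F = true.
(3) not (non-exempt) — met.
Overall = T AND T AND T = true.

Yes — required.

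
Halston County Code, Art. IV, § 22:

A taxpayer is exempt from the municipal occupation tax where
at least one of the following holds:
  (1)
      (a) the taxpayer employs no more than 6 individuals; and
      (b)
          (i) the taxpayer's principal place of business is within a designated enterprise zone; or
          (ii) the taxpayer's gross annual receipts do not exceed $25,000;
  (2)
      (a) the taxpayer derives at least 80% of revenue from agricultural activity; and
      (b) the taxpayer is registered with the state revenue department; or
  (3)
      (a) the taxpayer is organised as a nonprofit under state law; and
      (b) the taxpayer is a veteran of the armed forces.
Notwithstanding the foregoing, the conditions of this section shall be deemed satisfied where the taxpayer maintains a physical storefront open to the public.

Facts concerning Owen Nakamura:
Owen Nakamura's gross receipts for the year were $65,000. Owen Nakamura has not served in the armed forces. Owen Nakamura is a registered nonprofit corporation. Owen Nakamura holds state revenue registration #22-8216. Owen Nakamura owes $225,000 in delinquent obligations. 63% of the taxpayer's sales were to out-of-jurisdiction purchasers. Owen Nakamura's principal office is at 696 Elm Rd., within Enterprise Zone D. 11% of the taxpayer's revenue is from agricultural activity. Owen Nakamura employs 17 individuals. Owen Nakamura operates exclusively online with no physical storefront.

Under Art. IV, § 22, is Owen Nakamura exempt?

(a) ≤ 6 employees — fails.
(i) in enterprise zone — satisfied.
(ii) receipts ≤ $25,000 — not met.
So (b) is satisfied (T OR F).
(1) = F AND T = false.
(a) ≥80% agricultural — fails.
(b) state-registered — satisfied.
(2) = F AND T = false.
(a) nonprofit — met.
(b) veteran — not satisfied.
(3) = T AND F = false.
Overall: F OR F OR F → false.
Exception (has storefront) — not satisfied.
Result: main false OR exception false → false.

No — not exempt.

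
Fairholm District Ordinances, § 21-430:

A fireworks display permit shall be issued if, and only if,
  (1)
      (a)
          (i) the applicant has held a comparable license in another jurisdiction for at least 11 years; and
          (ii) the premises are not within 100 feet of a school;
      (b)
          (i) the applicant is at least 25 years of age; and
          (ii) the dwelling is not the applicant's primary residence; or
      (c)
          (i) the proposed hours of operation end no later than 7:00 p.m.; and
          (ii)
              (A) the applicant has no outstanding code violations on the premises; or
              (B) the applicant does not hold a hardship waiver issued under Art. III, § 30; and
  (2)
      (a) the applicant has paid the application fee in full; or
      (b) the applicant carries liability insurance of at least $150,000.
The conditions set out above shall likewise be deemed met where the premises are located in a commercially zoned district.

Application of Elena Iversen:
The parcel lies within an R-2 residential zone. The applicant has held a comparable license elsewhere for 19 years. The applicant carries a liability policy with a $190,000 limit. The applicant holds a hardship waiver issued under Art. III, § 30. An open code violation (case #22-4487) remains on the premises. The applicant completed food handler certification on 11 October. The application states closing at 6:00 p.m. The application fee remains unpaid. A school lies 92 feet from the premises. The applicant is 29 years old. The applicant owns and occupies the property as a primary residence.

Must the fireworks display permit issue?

No — denied.

(i) prior license ≥ 11 yr — satisfied.
(ii) ≥100 ft from school — not satisfied.
(a) = T AND F = false.
(i) age ≥ 25 — met.
(ii) not (primary residence) — not met.
(b) = T AND F = false.
(i) closes by 7 p.m. — satisfied.
(A) no code violations — not met.
(B) not (hardship waiver) — fails.
(ii) = F OR F = false.
So (c) is not satisfied (T AND F).
So (1) is not satisfied (F OR F OR F).
(a) fee paid — not met.
(b) insurance ≥ $150,000 — met.
So (2) is satisfied (F OR T).
Overall: F AND T → false.
Exception (commercially zoned) — not satisfied.
Result: main false OR exception false → false.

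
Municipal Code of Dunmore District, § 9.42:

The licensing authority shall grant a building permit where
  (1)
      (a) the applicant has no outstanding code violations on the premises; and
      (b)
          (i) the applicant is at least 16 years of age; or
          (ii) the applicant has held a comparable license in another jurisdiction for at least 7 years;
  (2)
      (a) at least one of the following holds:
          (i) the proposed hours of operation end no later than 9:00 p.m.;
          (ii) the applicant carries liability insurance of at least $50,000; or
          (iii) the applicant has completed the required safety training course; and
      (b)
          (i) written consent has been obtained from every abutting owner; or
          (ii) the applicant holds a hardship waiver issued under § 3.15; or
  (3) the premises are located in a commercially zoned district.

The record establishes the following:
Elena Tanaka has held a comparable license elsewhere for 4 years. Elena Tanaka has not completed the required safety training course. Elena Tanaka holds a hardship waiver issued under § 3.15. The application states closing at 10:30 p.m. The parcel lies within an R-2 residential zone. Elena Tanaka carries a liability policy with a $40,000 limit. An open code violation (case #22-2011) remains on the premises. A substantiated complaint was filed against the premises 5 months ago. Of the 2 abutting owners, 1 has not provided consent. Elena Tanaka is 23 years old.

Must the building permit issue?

(a) no code violations — fails.
(i) age ≥ 16 — met.
(ii) prior license ≥ 7 yr — not met.
So (b) is satisfied (T OR F).
(1) = F AND T = false.
(i) closes by 9 p.m. — fails.
(ii) insurance ≥ $50,000 — fails.
(iii) safety training — fails.
(a) = F OR F OR F = false.
(i) all abutters consent — not satisfied.
(ii) hardship waiver — holds.
So (b) is satisfied (F OR T).
So (2) is not satisfied (F AND T).
(3) commercially zoned — fails.
So Overall is not satisfied (F OR F OR F).

No — denied.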